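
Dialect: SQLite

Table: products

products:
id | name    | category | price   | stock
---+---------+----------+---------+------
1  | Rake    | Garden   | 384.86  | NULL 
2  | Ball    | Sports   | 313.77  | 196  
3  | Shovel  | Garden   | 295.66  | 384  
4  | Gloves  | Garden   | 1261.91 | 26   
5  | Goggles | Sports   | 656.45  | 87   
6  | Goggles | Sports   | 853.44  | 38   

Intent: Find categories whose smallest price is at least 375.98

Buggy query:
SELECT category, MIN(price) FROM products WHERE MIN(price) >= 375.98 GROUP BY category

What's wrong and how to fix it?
Bug: MIN() in WHERE is a misuse of aggregate

Fix: Replace WHERE with HAVING after the GROUP BY

Corrected query:
SELECT category, MIN(price) FROM products GROUP BY category HAVING MIN(price) >= 375.98

Result:
(no rows)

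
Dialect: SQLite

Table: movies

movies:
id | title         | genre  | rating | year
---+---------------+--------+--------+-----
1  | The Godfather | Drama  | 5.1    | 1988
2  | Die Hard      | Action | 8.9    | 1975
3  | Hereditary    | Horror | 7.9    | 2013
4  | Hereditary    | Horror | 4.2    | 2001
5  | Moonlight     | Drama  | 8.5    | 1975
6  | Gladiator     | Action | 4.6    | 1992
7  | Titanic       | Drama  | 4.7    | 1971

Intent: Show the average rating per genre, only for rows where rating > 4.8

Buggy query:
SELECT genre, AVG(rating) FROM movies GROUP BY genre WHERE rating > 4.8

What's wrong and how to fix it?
Bug: WHERE cannot follow GROUP BY

Fix: Move the WHERE clause before GROUP BY

Corrected query:
SELECT genre, AVG(rating) FROM movies WHERE rating > 4.8 GROUP BY genre

Result:
genre  | AVG(rating)
-------+------------
Action | 8.9        
Drama  | 6.8        
Horror | 7.9        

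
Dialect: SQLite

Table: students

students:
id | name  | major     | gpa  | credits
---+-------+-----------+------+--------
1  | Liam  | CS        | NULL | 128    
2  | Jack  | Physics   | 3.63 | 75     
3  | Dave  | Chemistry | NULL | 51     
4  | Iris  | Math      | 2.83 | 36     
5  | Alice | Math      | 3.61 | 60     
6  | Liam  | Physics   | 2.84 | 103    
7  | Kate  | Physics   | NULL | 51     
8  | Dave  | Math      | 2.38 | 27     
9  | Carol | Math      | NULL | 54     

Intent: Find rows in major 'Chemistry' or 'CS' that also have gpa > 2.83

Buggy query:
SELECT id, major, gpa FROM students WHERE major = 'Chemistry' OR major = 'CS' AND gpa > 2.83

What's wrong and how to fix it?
Bug: Without parentheses, AND is evaluated before OR, so the gpa filter only applies to the 'CS' branch

Fix: Group the OR with parentheses (or use IN), then AND the threshold

Corrected query:
SELECT id, major, gpa FROM students WHERE (major = 'Chemistry' OR major = 'CS') AND gpa > 2.83

Result:
(no rows)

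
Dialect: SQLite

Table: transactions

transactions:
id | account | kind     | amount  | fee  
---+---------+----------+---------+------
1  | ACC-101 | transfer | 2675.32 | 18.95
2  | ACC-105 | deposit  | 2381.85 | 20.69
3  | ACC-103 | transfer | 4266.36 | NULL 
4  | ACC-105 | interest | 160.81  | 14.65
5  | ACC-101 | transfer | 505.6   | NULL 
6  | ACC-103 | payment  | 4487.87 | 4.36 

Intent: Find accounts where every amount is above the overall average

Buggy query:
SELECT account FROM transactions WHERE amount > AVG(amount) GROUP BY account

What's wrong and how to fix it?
Bug: WHERE evaluates per row before aggregation, so AVG() is unavailable

Fix: Compute the overall average in a scalar subquery and compare each group's MIN against it in HAVING

Corrected query:
SELECT account FROM transactions GROUP BY account HAVING MIN(amount) > (SELECT AVG(amount) FROM transactions)

Result:
account
-------
ACC-103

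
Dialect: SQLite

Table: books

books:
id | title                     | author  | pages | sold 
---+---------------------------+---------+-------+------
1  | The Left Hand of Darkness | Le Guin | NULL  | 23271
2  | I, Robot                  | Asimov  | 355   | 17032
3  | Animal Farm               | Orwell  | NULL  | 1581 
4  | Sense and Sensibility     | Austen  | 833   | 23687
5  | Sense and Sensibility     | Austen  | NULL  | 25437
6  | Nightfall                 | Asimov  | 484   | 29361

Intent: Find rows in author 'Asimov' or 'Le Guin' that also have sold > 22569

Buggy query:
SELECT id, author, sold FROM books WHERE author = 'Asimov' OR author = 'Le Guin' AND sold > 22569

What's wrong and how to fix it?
Bug: AND binds tighter than OR, so this parses as author = 'Asimov' OR (author = 'Le Guin' AND sold > 22569)

Fix: Group the OR with parentheses (or use IN), then AND the threshold

Corrected query:
SELECT id, author, sold FROM books WHERE (author = 'Asimov' OR author = 'Le Guin') AND sold > 22569

Result:
id | author  | sold 
---+---------+------
1  | Le Guin | 23271
6  | Asimov  | 29361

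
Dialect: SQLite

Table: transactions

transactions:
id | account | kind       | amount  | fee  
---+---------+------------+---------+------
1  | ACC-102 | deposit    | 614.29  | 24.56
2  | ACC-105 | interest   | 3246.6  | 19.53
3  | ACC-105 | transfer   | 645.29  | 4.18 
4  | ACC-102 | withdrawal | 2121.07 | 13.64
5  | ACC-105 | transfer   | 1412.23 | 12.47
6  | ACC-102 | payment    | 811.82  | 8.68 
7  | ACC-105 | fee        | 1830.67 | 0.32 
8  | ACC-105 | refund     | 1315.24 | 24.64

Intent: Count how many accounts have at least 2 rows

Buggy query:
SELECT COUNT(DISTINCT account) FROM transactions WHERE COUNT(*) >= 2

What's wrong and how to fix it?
Bug: WHERE filters individual rows, not groups, so a group-level COUNT is invalid there

Fix: Group first with HAVING COUNT(*) >= 2, then COUNT the resulting groups

Corrected query:
SELECT COUNT(*) FROM (SELECT account FROM transactions GROUP BY account HAVING COUNT(*) >= 2)

Result:
COUNT(*)
--------
2       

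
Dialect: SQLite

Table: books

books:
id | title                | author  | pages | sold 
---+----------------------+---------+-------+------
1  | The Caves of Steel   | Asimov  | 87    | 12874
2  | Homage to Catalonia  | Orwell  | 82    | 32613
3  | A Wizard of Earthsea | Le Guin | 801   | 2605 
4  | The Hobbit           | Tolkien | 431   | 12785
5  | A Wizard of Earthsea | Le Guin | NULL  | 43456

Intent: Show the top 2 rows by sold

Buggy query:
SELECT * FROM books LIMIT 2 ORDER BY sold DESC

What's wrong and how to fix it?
Bug: LIMIT must come after ORDER BY

Fix: Swap the clauses: ORDER BY first, then LIMIT

Corrected query:
SELECT * FROM books ORDER BY sold DESC LIMIT 2

Result:
id | title                | author  | pages | sold 
---+----------------------+---------+-------+------
5  | A Wizard of Earthsea | Le Guin | NULL  | 43456
2  | Homage to Catalonia  | Orwell  | 82    | 32613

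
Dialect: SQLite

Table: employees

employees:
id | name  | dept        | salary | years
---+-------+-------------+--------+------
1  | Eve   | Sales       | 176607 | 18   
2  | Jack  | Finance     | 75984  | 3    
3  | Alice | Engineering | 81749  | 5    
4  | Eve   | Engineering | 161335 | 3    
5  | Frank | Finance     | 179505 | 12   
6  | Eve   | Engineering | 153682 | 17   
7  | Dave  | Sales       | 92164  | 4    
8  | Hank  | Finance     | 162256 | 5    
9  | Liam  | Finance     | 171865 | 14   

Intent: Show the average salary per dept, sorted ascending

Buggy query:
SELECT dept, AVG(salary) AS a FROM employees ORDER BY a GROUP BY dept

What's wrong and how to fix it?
Bug: ORDER BY appears before GROUP BY; SQL clause order requires GROUP BY first

Fix: Move ORDER BY to the end, after GROUP BY

Corrected query:
SELECT dept, AVG(salary) AS a FROM employees GROUP BY dept ORDER BY a

Result:
dept        | a            
------------+--------------
Engineering | 132255.333333
Sales       | 134385.5     
Finance     | 147402.5     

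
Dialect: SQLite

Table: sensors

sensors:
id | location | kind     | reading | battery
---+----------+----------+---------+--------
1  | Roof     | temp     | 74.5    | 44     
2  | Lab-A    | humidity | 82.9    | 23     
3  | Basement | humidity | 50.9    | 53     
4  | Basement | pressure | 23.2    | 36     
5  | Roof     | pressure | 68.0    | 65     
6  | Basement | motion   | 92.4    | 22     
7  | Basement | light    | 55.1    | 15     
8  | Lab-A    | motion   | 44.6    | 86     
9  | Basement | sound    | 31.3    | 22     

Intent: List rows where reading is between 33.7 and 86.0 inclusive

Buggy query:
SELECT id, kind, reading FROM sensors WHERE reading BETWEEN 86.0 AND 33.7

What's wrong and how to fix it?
Bug: BETWEEN expects the lower bound first; with 86.0 AND 33.7 the range is empty

Fix: Swap the bounds so the smaller value comes first

Corrected query:
SELECT id, kind, reading FROM sensors WHERE reading BETWEEN 33.7 AND 86.0

Result:
id | kind     | reading
---+----------+--------
1  | temp     | 74.5   
2  | humidity | 82.9   
3  | humidity | 50.9   
5  | pressure | 68     
7  | light    | 55.1   
8  | motion   | 44.6   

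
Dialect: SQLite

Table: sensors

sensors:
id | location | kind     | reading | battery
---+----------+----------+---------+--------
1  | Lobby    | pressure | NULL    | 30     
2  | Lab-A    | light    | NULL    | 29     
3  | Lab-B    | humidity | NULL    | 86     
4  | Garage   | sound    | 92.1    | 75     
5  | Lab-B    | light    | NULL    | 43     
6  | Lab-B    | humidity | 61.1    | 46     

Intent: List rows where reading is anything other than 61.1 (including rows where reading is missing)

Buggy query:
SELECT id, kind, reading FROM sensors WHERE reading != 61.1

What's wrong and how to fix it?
Bug: Inequality against NULL is unknown, not true; rows with NULL are dropped

Fix: Add an explicit OR reading IS NULL to include the missing-value rows

Corrected query:
SELECT id, kind, reading FROM sensors WHERE reading != 61.1 OR reading IS NULL

Result:
id | kind     | reading
---+----------+--------
1  | pressure | NULL   
2  | light    | NULL   
3  | humidity | NULL   
4  | sound    | 92.1   
5  | light    | NULL   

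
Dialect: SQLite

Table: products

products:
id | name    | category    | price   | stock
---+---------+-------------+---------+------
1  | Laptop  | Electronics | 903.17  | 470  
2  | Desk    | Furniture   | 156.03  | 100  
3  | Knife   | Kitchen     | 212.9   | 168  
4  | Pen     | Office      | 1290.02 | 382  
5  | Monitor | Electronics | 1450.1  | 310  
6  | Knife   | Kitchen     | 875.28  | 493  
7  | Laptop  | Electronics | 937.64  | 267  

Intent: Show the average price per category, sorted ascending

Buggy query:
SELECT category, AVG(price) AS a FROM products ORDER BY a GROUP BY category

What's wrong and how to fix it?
Bug: GROUP BY must precede ORDER BY

Fix: Reorder: SELECT … FROM … GROUP BY … ORDER BY …

Corrected query:
SELECT category, AVG(price) AS a FROM products GROUP BY category ORDER BY a

Result:
category    | a      
------------+--------
Furniture   | 156.03 
Kitchen     | 544.09 
Electronics | 1096.97
Office      | 1290.02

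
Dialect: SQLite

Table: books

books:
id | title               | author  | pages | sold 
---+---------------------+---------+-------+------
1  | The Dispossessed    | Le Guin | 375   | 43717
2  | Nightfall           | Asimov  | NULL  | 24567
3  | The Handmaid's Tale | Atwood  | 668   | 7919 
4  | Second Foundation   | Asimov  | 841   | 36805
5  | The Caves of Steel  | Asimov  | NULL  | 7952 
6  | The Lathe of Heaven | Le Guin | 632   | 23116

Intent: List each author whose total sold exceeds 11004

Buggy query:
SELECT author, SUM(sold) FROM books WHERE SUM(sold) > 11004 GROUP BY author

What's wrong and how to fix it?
Bug: WHERE runs before GROUP BY, so aggregates aren't available there

Fix: Use HAVING (which filters groups after aggregation) instead of WHERE

Corrected query:
SELECT author, SUM(sold) FROM books GROUP BY author HAVING SUM(sold) > 11004

Result:
author  | SUM(sold)
--------+----------
Asimov  | 69324    
Le Guin | 66833    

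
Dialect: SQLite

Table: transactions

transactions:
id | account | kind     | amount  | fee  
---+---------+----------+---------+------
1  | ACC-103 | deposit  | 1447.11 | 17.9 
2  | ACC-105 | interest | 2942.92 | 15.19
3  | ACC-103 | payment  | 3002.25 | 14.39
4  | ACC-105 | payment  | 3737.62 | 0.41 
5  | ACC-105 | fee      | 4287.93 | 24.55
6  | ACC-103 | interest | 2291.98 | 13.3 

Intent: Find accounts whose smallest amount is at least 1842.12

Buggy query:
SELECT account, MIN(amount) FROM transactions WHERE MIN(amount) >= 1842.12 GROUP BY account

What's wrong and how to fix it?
Bug: MIN() in WHERE is a misuse of aggregate

Fix: Use HAVING for the per-group MIN condition

Corrected query:
SELECT account, MIN(amount) FROM transactions GROUP BY account HAVING MIN(amount) >= 1842.12

Result:
account | MIN(amount)
--------+------------
ACC-105 | 2942.92    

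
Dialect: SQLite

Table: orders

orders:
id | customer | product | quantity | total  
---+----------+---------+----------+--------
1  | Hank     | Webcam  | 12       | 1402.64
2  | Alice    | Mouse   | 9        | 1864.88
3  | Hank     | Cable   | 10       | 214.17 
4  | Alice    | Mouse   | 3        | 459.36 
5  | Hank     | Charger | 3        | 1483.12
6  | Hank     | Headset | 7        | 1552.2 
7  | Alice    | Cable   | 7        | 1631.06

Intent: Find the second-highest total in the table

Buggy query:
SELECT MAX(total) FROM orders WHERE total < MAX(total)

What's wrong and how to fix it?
Bug: The inner MAX is an aggregate inside WHERE, which is not allowed

Fix: Compute the overall MAX in a subquery, then take MAX of rows below it

Corrected query:
SELECT MAX(total) FROM orders WHERE total < (SELECT MAX(total) FROM orders)

Result:
MAX(total)
----------
1631.06   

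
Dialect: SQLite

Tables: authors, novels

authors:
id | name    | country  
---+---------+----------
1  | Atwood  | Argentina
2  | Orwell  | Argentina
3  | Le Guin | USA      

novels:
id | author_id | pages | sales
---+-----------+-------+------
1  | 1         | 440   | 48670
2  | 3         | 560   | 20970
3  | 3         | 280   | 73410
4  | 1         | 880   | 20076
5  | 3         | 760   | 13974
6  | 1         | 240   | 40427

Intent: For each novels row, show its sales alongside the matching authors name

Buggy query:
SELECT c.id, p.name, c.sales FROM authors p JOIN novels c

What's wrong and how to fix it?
Bug: Missing join condition: each novels row is matched to all authors rows instead of just its own

Fix: Add ON c.author_id = p.id to the JOIN

Corrected query:
SELECT c.id, p.name, c.sales FROM authors p JOIN novels c ON c.author_id = p.id

Result:
id | name    | sales
---+---------+------
1  | Atwood  | 48670
2  | Le Guin | 20970
3  | Le Guin | 73410
4  | Atwood  | 20076
5  | Le Guin | 13974
6  | Atwood  | 40427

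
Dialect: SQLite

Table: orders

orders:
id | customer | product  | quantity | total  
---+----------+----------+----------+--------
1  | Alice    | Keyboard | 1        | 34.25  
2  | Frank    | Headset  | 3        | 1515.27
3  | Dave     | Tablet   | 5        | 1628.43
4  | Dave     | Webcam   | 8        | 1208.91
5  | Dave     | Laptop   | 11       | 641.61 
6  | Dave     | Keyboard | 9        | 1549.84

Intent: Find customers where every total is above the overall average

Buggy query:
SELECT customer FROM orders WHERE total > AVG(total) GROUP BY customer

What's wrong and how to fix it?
Bug: WHERE evaluates per row before aggregation, so AVG() is unavailable

Fix: Use a subquery for AVG and a HAVING MIN(...) filter so the condition holds for every row in the group

Corrected query:
SELECT customer FROM orders GROUP BY customer HAVING MIN(total) > (SELECT AVG(total) FROM orders)

Result:
customer
--------
Frank   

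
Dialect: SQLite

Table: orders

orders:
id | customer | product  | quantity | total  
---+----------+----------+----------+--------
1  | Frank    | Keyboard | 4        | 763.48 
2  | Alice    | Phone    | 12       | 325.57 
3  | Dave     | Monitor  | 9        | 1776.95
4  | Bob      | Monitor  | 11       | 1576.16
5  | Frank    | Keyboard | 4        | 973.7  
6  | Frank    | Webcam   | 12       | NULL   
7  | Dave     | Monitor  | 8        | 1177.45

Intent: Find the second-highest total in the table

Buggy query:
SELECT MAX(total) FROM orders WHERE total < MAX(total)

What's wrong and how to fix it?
Bug: The inner MAX is an aggregate inside WHERE, which is not allowed

Fix: Compute the overall MAX in a subquery, then take MAX of rows below it

Corrected query:
SELECT MAX(total) FROM orders WHERE total < (SELECT MAX(total) FROM orders)

Result:
MAX(total)
----------
1576.16   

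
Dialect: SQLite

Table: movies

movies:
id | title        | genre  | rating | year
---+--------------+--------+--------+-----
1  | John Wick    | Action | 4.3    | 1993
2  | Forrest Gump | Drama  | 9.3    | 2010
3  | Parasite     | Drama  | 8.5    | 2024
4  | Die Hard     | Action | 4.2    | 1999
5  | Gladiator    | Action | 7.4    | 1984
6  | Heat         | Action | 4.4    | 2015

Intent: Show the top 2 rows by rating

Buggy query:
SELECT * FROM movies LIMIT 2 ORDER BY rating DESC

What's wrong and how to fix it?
Bug: LIMIT must come after ORDER BY

Fix: Sort with ORDER BY, then apply LIMIT

Corrected query:
SELECT * FROM movies ORDER BY rating DESC LIMIT 2

Result:
id | title        | genre | rating | year
---+--------------+-------+--------+-----
2  | Forrest Gump | Drama | 9.3    | 2010
3  | Parasite     | Drama | 8.5    | 2024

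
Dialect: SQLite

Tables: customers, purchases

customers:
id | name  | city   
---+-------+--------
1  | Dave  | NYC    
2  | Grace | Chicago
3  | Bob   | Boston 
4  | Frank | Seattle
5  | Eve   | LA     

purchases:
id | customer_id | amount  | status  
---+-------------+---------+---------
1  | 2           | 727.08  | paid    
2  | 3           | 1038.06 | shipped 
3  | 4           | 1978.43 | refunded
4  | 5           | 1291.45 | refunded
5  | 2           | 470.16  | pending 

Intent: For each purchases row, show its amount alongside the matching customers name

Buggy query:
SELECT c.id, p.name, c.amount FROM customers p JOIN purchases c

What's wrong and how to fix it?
Bug: Missing join condition: each purchases row is matched to all customers rows instead of just its own

Fix: Add ON c.customer_id = p.id to the JOIN

Corrected query:
SELECT c.id, p.name, c.amount FROM customers p JOIN purchases c ON c.customer_id = p.id

Result:
id | name  | amount 
---+-------+--------
1  | Grace | 727.08 
2  | Bob   | 1038.06
3  | Frank | 1978.43
4  | Eve   | 1291.45
5  | Grace | 470.16 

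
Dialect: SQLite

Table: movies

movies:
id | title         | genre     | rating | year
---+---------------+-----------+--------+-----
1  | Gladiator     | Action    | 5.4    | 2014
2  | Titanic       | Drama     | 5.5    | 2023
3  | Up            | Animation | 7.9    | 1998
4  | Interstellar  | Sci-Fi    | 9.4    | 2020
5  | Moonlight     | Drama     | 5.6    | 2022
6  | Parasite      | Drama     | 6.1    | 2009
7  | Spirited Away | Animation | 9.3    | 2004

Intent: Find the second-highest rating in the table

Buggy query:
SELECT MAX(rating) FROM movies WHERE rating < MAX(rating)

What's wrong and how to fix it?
Bug: The inner MAX is an aggregate inside WHERE, which is not allowed

Fix: Compute the overall MAX in a subquery, then take MAX of rows below it

Corrected query:
SELECT MAX(rating) FROM movies WHERE rating < (SELECT MAX(rating) FROM movies)

Result:
MAX(rating)
-----------
9.3        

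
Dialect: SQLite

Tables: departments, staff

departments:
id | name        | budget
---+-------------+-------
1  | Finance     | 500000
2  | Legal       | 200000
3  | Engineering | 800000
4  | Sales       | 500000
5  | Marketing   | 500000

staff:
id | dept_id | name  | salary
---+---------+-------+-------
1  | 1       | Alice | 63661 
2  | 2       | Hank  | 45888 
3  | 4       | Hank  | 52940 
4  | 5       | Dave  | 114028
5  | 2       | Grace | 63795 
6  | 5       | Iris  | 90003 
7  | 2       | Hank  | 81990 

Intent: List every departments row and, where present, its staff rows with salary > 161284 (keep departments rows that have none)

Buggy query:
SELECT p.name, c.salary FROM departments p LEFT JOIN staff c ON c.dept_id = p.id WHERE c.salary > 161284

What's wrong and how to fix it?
Bug: A WHERE condition on the right-hand table after LEFT JOIN drops unmatched parents

Fix: Move the right-table condition into the ON clause so unmatched parents are kept

Corrected query:
SELECT p.name, c.salary FROM departments p LEFT JOIN staff c ON c.dept_id = p.id AND c.salary > 161284

Result:
name        | salary
------------+-------
Finance     | NULL  
Legal       | NULL  
Engineering | NULL  
Sales       | NULL  
Marketing   | NULL  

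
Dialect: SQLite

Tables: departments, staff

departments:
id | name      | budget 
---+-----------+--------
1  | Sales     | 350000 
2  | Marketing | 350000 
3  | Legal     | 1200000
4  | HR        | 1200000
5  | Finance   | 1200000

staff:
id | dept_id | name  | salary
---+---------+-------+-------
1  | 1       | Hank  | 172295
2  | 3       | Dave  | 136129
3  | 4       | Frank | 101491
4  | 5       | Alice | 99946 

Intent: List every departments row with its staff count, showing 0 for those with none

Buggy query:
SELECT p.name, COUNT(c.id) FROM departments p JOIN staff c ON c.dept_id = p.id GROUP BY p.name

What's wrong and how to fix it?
Bug: An inner join excludes parents with zero children

Fix: Switch to LEFT JOIN to retain unmatched parent rows

Corrected query:
SELECT p.name, COUNT(c.id) FROM departments p LEFT JOIN staff c ON c.dept_id = p.id GROUP BY p.name

Result:
name      | COUNT(c.id)
----------+------------
Finance   | 1          
HR        | 1          
Legal     | 1          
Marketing | 0          
Sales     | 1          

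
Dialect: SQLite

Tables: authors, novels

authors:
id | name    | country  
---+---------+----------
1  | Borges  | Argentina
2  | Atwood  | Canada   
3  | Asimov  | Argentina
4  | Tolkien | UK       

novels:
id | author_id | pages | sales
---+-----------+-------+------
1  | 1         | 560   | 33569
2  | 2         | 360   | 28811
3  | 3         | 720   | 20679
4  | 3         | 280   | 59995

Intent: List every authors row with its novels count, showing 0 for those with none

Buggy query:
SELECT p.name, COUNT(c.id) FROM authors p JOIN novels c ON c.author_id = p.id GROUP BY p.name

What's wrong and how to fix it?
Bug: An inner join excludes parents with zero children

Fix: Switch to LEFT JOIN to retain unmatched parent rows

Corrected query:
SELECT p.name, COUNT(c.id) FROM authors p LEFT JOIN novels c ON c.author_id = p.id GROUP BY p.name

Result:
name    | COUNT(c.id)
--------+------------
Asimov  | 2          
Atwood  | 1          
Borges  | 1          
Tolkien | 0          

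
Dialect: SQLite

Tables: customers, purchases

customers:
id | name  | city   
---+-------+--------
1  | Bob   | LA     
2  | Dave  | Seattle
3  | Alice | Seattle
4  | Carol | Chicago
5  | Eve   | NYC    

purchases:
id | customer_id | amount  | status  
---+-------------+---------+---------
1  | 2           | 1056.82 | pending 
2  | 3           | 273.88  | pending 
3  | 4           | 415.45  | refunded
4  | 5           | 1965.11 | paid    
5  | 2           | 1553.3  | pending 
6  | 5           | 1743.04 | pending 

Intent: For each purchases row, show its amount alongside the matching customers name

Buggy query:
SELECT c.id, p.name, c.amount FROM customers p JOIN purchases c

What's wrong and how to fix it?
Bug: Missing join condition: each purchases row is matched to all customers rows instead of just its own

Fix: Specify the join condition linking the foreign key to the parent id

Corrected query:
SELECT c.id, p.name, c.amount FROM customers p JOIN purchases c ON c.customer_id = p.id

Result:
id | name  | amount 
---+-------+--------
1  | Dave  | 1056.82
2  | Alice | 273.88 
3  | Carol | 415.45 
4  | Eve   | 1965.11
5  | Dave  | 1553.3 
6  | Eve   | 1743.04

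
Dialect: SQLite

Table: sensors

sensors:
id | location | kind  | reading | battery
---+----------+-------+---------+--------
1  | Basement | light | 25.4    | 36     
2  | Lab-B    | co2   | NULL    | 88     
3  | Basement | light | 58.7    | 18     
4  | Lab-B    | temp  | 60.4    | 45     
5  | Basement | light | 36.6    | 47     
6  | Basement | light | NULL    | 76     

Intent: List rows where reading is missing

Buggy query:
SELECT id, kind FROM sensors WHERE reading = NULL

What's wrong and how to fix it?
Bug: '= NULL' is always unknown in SQL three-valued logic, so no rows match

Fix: Replace '= NULL' with 'IS NULL'

Corrected query:
SELECT id, kind FROM sensors WHERE reading IS NULL

Result:
id | kind 
---+------
2  | co2  
6  | light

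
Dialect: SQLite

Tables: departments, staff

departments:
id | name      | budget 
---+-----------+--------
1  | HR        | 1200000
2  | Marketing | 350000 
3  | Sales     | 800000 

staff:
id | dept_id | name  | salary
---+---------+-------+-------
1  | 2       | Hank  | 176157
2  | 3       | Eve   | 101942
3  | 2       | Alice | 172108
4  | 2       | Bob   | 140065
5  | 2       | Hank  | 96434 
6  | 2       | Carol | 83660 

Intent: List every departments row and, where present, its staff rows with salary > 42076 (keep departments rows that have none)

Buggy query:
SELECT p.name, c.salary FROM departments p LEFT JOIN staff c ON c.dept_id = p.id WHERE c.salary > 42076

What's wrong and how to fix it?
Bug: A WHERE condition on the right-hand table after LEFT JOIN drops unmatched parents

Fix: Put 'c.salary > 42076' in the JOIN's ON clause instead of WHERE

Corrected query:
SELECT p.name, c.salary FROM departments p LEFT JOIN staff c ON c.dept_id = p.id AND c.salary > 42076

Result:
name      | salary
----------+-------
HR        | NULL  
Marketing | 83660 
Marketing | 96434 
Marketing | 140065
Marketing | 172108
Marketing | 176157
Sales     | 101942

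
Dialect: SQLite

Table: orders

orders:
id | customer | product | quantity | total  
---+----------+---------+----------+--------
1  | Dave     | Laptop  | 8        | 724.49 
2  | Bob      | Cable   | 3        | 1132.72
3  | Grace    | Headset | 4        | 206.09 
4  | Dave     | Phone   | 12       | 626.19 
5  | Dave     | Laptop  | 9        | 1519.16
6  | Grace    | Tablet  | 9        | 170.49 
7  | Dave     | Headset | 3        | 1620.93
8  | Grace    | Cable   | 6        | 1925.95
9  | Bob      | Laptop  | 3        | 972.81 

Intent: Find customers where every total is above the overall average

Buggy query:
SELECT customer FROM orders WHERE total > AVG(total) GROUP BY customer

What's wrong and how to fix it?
Bug: AVG() is an aggregate; it can't sit directly in WHERE

Fix: Compute the overall average in a scalar subquery and compare each group's MIN against it in HAVING

Corrected query:
SELECT customer FROM orders GROUP BY customer HAVING MIN(total) > (SELECT AVG(total) FROM orders)

Result:
(no rows)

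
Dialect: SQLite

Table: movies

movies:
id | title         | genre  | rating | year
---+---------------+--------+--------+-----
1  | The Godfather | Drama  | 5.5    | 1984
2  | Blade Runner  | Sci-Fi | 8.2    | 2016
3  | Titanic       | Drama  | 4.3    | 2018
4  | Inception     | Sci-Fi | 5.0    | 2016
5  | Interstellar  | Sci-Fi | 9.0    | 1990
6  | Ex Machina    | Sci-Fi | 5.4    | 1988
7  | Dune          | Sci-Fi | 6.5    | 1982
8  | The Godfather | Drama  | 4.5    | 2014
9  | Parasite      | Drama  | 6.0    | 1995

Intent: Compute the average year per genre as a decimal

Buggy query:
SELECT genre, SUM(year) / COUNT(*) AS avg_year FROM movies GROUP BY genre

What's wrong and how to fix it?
Bug: Both operands are integers, so '/' performs integer division and truncates

Fix: Cast one side to REAL so the division keeps the fractional part

Corrected query:
SELECT genre, SUM(year) * 1.0 / COUNT(*) AS avg_year FROM movies GROUP BY genre

Result:
genre  | avg_year
-------+---------
Drama  | 2002.75 
Sci-Fi | 1998.4  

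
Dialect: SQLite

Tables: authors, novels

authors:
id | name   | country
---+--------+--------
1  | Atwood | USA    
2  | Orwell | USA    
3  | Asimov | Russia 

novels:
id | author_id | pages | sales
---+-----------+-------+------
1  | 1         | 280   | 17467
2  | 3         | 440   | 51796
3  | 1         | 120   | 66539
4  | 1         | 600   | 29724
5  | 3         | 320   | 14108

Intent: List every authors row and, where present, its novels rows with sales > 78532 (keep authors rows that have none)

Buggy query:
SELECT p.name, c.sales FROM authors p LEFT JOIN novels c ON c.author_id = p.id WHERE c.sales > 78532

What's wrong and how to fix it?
Bug: A WHERE condition on the right-hand table after LEFT JOIN drops unmatched parents

Fix: Put 'c.sales > 78532' in the JOIN's ON clause instead of WHERE

Corrected query:
SELECT p.name, c.sales FROM authors p LEFT JOIN novels c ON c.author_id = p.id AND c.sales > 78532

Result:
name   | sales
-------+------
Atwood | NULL 
Orwell | NULL 
Asimov | NULL 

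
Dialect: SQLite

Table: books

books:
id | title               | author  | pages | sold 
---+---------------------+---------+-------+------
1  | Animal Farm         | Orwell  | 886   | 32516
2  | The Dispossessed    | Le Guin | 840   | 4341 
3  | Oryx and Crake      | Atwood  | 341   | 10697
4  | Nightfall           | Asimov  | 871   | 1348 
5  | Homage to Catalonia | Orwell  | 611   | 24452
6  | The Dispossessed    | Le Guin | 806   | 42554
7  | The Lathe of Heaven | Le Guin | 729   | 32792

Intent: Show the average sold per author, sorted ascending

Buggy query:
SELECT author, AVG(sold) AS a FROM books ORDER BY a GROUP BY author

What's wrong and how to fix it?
Bug: GROUP BY must precede ORDER BY

Fix: Reorder: SELECT … FROM … GROUP BY … ORDER BY …

Corrected query:
SELECT author, AVG(sold) AS a FROM books GROUP BY author ORDER BY a

Result:
author  | a           
--------+-------------
Asimov  | 1348        
Atwood  | 10697       
Le Guin | 26562.333333
Orwell  | 28484       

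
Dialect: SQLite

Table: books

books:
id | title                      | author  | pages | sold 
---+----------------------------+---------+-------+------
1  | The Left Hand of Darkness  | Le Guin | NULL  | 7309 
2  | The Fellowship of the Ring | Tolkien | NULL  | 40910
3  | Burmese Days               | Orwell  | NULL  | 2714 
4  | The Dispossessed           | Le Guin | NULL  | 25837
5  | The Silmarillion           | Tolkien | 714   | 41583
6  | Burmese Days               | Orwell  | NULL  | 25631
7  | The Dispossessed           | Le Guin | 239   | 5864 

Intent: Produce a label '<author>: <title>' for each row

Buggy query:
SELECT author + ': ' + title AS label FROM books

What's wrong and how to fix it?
Bug: SQLite uses || for string concatenation; + coerces text to numbers (yielding 0)

Fix: Replace + with || to concatenate text

Corrected query:
SELECT author || ': ' || title AS label FROM books

Result:
label                              
-----------------------------------
Le Guin: The Left Hand of Darkness 
Tolkien: The Fellowship of the Ring
Orwell: Burmese Days               
Le Guin: The Dispossessed          
Tolkien: The Silmarillion          
Orwell: Burmese Days               
Le Guin: The Dispossessed          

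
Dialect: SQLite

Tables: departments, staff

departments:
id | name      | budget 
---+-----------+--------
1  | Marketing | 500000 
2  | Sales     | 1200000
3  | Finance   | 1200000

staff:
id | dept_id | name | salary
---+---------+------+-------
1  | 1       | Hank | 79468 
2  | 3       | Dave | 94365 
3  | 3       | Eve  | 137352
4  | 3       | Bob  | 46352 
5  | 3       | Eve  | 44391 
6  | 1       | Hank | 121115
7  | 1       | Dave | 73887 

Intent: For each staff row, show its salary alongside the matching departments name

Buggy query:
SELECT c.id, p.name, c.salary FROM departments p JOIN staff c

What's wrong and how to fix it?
Bug: Missing join condition: each staff row is matched to all departments rows instead of just its own

Fix: Specify the join condition linking the foreign key to the parent id

Corrected query:
SELECT c.id, p.name, c.salary FROM departments p JOIN staff c ON c.dept_id = p.id

Result:
id | name      | salary
---+-----------+-------
1  | Marketing | 79468 
2  | Finance   | 94365 
3  | Finance   | 137352
4  | Finance   | 46352 
5  | Finance   | 44391 
6  | Marketing | 121115
7  | Marketing | 73887 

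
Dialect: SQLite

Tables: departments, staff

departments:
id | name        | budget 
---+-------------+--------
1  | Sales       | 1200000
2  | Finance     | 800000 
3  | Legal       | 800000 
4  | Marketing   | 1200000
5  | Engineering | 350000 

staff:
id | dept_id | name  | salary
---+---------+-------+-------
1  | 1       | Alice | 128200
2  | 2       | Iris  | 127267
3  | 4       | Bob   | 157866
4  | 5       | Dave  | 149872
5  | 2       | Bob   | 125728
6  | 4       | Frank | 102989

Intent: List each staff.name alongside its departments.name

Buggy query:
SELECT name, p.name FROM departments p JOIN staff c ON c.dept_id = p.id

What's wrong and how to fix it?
Bug: Both tables have a 'name' column; the unqualified reference is ambiguous

Fix: Qualify the column with its table alias (c.name)

Corrected query:
SELECT c.name, p.name FROM departments p JOIN staff c ON c.dept_id = p.id

Result:
name  | name       
------+------------
Alice | Sales      
Iris  | Finance    
Bob   | Marketing  
Dave  | Engineering
Bob   | Finance    
Frank | Marketing  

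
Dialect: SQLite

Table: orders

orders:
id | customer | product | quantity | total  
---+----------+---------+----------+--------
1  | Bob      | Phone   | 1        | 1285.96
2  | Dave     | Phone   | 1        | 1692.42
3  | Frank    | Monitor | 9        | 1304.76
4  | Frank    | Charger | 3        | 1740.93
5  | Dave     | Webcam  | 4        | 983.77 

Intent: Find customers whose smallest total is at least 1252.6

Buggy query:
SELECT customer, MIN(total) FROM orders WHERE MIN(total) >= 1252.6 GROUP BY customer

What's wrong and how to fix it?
Bug: MIN() in WHERE is a misuse of aggregate

Fix: Use HAVING for the per-group MIN condition

Corrected query:
SELECT customer, MIN(total) FROM orders GROUP BY customer HAVING MIN(total) >= 1252.6

Result:
customer | MIN(total)
---------+-----------
Bob      | 1285.96   
Frank    | 1304.76   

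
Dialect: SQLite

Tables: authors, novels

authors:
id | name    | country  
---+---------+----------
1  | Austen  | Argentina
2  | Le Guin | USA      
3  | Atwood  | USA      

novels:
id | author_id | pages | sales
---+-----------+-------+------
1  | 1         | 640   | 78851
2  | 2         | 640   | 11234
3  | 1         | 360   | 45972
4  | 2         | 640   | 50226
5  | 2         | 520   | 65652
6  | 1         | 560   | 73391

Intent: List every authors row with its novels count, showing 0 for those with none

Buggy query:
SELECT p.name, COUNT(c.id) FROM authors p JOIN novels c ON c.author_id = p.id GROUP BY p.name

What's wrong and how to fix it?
Bug: An inner join excludes parents with zero children

Fix: Switch to LEFT JOIN to retain unmatched parent rows

Corrected query:
SELECT p.name, COUNT(c.id) FROM authors p LEFT JOIN novels c ON c.author_id = p.id GROUP BY p.name

Result:
name    | COUNT(c.id)
--------+------------
Atwood  | 0          
Austen  | 3          
Le Guin | 3          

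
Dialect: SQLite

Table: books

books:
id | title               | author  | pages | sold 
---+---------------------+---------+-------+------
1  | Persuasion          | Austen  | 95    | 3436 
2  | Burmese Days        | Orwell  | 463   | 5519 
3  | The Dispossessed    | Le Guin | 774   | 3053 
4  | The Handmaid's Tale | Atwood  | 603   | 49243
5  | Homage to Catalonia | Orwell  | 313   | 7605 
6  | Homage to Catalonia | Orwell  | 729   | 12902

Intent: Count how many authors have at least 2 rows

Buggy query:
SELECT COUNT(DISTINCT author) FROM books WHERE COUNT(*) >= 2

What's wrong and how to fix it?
Bug: WHERE filters individual rows, not groups, so a group-level COUNT is invalid there

Fix: Use a subquery that GROUPs and filters with HAVING, then count its rows

Corrected query:
SELECT COUNT(*) FROM (SELECT author FROM books GROUP BY author HAVING COUNT(*) >= 2)

Result:
COUNT(*)
--------
1       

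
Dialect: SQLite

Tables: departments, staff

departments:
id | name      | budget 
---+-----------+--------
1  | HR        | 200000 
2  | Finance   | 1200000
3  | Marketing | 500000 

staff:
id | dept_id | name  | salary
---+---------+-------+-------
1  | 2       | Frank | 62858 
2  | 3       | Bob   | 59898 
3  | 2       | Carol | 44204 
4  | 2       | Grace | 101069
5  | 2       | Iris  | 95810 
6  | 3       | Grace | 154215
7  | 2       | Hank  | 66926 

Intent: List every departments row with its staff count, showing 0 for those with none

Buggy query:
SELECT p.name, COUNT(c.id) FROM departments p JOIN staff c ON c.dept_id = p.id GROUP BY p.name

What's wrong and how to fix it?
Bug: INNER JOIN drops departments rows that have no matching staff rows

Fix: Use LEFT JOIN so parents without children still appear (COUNT(c.id) gives 0)

Corrected query:
SELECT p.name, COUNT(c.id) FROM departments p LEFT JOIN staff c ON c.dept_id = p.id GROUP BY p.name

Result:
name      | COUNT(c.id)
----------+------------
Finance   | 5          
HR        | 0          
Marketing | 2          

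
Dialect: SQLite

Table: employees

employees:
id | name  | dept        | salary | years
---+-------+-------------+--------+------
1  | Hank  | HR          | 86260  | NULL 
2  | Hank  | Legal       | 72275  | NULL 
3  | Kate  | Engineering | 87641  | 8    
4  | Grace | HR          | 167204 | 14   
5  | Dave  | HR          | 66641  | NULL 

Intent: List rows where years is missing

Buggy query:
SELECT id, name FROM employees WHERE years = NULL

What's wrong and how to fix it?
Bug: '= NULL' is always unknown in SQL three-valued logic, so no rows match

Fix: Use IS NULL to test for NULL

Corrected query:
SELECT id, name FROM employees WHERE years IS NULL

Result:
id | name
---+-----
1  | Hank
2  | Hank
5  | Dave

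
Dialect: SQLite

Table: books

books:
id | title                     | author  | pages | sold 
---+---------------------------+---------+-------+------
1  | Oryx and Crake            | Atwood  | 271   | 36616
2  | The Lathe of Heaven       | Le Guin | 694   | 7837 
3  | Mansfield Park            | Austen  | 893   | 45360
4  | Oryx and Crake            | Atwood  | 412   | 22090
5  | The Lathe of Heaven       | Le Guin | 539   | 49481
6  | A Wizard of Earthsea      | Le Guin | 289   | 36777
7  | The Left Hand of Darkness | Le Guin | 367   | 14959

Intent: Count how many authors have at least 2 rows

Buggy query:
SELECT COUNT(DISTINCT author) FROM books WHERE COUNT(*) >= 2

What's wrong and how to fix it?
Bug: WHERE filters individual rows, not groups, so a group-level COUNT is invalid there

Fix: Use a subquery that GROUPs and filters with HAVING, then count its rows

Corrected query:
SELECT COUNT(*) FROM (SELECT author FROM books GROUP BY author HAVING COUNT(*) >= 2)

Result:
COUNT(*)
--------
2       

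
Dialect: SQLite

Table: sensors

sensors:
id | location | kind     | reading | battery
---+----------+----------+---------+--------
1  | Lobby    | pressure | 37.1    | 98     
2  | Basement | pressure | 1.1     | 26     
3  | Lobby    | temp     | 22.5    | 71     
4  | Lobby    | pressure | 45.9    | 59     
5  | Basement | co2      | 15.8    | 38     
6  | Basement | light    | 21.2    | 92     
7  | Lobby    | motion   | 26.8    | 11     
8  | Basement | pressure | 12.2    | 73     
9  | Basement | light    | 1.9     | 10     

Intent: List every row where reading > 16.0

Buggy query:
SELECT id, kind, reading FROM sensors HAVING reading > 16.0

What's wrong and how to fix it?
Bug: This is a non-aggregate query (no GROUP BY, no aggregates), so in SQLite the HAVING clause is invalid here; a row-level condition belongs in WHERE

Fix: Replace HAVING with WHERE since the condition applies to individual rows

Corrected query:
SELECT id, kind, reading FROM sensors WHERE reading > 16.0

Result:
id | kind     | reading
---+----------+--------
1  | pressure | 37.1   
3  | temp     | 22.5   
4  | pressure | 45.9   
6  | light    | 21.2   
7  | motion   | 26.8   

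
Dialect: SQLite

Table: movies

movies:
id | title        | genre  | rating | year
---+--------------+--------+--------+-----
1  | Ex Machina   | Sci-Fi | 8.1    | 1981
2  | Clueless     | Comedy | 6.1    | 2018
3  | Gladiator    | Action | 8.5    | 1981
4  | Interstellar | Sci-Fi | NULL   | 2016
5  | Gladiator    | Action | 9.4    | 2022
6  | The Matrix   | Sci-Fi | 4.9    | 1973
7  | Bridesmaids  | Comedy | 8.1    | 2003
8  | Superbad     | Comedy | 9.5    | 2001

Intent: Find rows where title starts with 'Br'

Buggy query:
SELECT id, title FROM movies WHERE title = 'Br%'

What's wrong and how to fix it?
Bug: '=' compares the literal string including the % character; pattern matching needs LIKE

Fix: Replace '=' with LIKE so 'Br%' is treated as a pattern

Corrected query:
SELECT id, title FROM movies WHERE title LIKE 'Br%'

Result:
id | title      
---+------------
7  | Bridesmaids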